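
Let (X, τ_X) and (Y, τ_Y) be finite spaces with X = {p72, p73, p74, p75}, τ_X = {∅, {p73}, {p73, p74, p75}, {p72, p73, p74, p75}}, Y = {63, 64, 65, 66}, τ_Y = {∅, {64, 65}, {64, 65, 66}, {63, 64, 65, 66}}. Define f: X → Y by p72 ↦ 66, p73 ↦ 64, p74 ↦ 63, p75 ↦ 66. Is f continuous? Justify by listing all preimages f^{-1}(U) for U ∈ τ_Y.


f is NOT continuous.

Compute f^{-1}(U) for each U ∈ τ_Y:
  U = ∅: f^{-1}(U) = ∅ ∈ τ_X ✓.
  U = {64, 65}: f^{-1}(U) = {p73} ∈ τ_X ✓.
  U = {64, 65, 66}: f^{-1}(U) = {p72, p73, p75} ∉ τ_X ✗.
  U = {63, 64, 65, 66}: f^{-1}(U) = {p72, p73, p74, p75} ∈ τ_X ✓.
Found U = {64, 65, 66} with f^{-1}(U) = {p72, p73, p75} not in τ_X. Therefore f is NOT continuous.


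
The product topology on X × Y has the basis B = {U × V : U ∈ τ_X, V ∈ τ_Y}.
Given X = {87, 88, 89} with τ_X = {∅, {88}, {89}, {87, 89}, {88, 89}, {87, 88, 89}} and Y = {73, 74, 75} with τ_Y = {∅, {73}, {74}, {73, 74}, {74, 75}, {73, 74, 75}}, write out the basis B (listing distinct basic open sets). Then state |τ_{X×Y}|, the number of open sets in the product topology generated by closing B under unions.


Basis B = {∅ × ∅, {88} × {73}, {88} × {74}, {89} × {73}, {89} × {74}, {87, 89} × {73}, {87, 89} × {74}, {88} × {73, 74}, {88, 89} × {73}, {88} × {74, 75}, {88, 89} × {74}, {89} × {73, 74}, {89} × {74, 75}, {87, 88, 89} × {73}, {87, 88, 89} × {74}, {88} × {73, 74, 75}, {89} × {73, 74, 75}, {87, 89} × {73, 74}, {87, 89} × {74, 75}, {88, 89} × {73, 74}, {88, 89} × {74, 75}, {87, 89} × {73, 74, 75}, {87, 88, 89} × {73, 74}, {87, 88, 89} × {74, 75}, {88, 89} × {73, 74, 75}, {87, 88, 89} × {73, 74, 75}}; |τ_{X×Y}| = 108.

Enumerate products U × V with U ∈ τ_X, V ∈ τ_Y (deduplicated):
  ∅ × ∅ = {} (∅)
  {88} × {73} = {(88,73)}
  {88} × {74} = {(88,74)}
  {89} × {73} = {(89,73)}
  {89} × {74} = {(89,74)}
  {87, 89} × {73} = {(87,73), (89,73)}
  {87, 89} × {74} = {(87,74), (89,74)}
  {88} × {73, 74} = {(88,73), (88,74)}
  {88, 89} × {73} = {(88,73), (89,73)}
  {88} × {74, 75} = {(88,74), (88,75)}
  {88, 89} × {74} = {(88,74), (89,74)}
  {89} × {73, 74} = {(89,73), (89,74)}
  {89} × {74, 75} = {(89,74), (89,75)}
  {87, 88, 89} × {73} = {(87,73), (88,73), (89,73)}
  {87, 88, 89} × {74} = {(87,74), (88,74), (89,74)}
  {88} × {73, 74, 75} = {(88,73), (88,74), (88,75)}
  {89} × {73, 74, 75} = {(89,73), (89,74), (89,75)}
  {87, 89} × {73, 74} = {(87,73), (87,74), (89,73), (89,74)}
  {87, 89} × {74, 75} = {(87,74), (87,75), (89,74), (89,75)}
  {88, 89} × {73, 74} = {(88,73), (88,74), (89,73), (89,74)}
  {88, 89} × {74, 75} = {(88,74), (88,75), (89,74), (89,75)}
  {87, 89} × {73, 74, 75} = {(87,73), (87,74), (87,75), (89,73), (89,74), (89,75)}
  {87, 88, 89} × {73, 74} = {(87,73), (87,74), (88,73), (88,74), (89,73), (89,74)}
  {87, 88, 89} × {74, 75} = {(87,74), (87,75), (88,74), (88,75), (89,74), (89,75)}
  {88, 89} × {73, 74, 75} = {(88,73), (88,74), (88,75), (89,73), (89,74), (89,75)}
  {87, 88, 89} × {73, 74, 75} = {(87,73), (87,74), (87,75), (88,73), (88,74), (88,75), (89,73), (89,74), (89,75)}
These 26 distinct sets form the basis B.
Close under arbitrary unions to get τ_{X×Y}; counting gives |τ_{X×Y}| = 108.


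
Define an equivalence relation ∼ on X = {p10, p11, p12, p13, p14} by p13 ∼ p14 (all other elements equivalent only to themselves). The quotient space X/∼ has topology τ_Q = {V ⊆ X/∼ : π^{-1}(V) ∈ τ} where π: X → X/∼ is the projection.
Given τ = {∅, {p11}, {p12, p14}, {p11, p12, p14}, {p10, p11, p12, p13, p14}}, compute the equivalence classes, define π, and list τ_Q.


X/∼ = {[p10], [p11], [p12], [p13=p14]}; |τ_Q| = 3.

Equivalence classes: [p10], [p11], [p12], [p13=p14].
Quotient map π: X → X/∼ sends p10 ↦ [p10], p11 ↦ [p11], p12 ↦ [p12], p13 ↦ [p13=p14], p14 ↦ [p13=p14].
For each subset V ⊆ X/∼, compute π^{-1}(V) ⊆ X and check whether π^{-1}(V) ∈ τ. V is open in τ_Q iff π^{-1}(V) ∈ τ.
  V = {}: π^{-1}(V) = ∅ ∈ τ ✓.
  V = {[p10]}: π^{-1}(V) = {p10} ∉ τ ✗.
  V = {[p11]}: π^{-1}(V) = {p11} ∈ τ ✓.
  V = {[p10], [p11]}: π^{-1}(V) = {p10, p11} ∉ τ ✗.
  V = {[p12]}: π^{-1}(V) = {p12} ∉ τ ✗.
  V = {[p10], [p12]}: π^{-1}(V) = {p10, p12} ∉ τ ✗.
  V = {[p11], [p12]}: π^{-1}(V) = {p11, p12} ∉ τ ✗.
  V = {[p10], [p11], [p12]}: π^{-1}(V) = {p10, p11, p12} ∉ τ ✗.
  V = {[p13=p14]}: π^{-1}(V) = {p13, p14} ∉ τ ✗.
  V = {[p10], [p13=p14]}: π^{-1}(V) = {p10, p13, p14} ∉ τ ✗.
  V = {[p11], [p13=p14]}: π^{-1}(V) = {p11, p13, p14} ∉ τ ✗.
  V = {[p10], [p11], [p13=p14]}: π^{-1}(V) = {p10, p11, p13, p14} ∉ τ ✗.
  V = {[p12], [p13=p14]}: π^{-1}(V) = {p12, p13, p14} ∉ τ ✗.
  V = {[p10], [p12], [p13=p14]}: π^{-1}(V) = {p10, p12, p13, p14} ∉ τ ✗.
  V = {[p11], [p12], [p13=p14]}: π^{-1}(V) = {p11, p12, p13, p14} ∉ τ ✗.
  V = {[p10], [p11], [p12], [p13=p14]}: π^{-1}(V) = {p10, p11, p12, p13, p14} ∈ τ ✓.
Open sets in the quotient: τ_Q = {{}, {[p11]}, {[p10], [p11], [p12], [p13=p14]}} (3 elements).


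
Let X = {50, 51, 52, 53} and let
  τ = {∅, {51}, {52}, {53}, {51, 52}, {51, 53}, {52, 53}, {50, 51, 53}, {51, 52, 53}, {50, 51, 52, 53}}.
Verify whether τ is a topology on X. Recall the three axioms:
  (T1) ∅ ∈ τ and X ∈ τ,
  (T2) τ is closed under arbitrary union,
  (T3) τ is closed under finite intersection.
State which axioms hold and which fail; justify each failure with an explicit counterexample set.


τ IS a topology on X.

Axiom (T1): ∅ ∈ τ? Yes; X ∈ τ? Yes.
Axiom (T2/T3): check pairwise unions and intersections of members of τ.
All pairwise intersections and unions checked — each lies in τ. Therefore τ satisfies (T1), (T2), (T3): it IS a topology on X.


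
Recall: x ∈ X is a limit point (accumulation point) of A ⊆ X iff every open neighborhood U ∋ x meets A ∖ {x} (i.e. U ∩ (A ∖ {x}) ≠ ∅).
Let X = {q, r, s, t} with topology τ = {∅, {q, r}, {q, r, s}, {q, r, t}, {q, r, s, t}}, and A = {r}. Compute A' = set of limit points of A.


A' = {q, s, t}

For each x ∈ X, list the open sets U ∈ τ with x ∈ U, then check whether U ∩ (A ∖ {x}) ≠ ∅ for every such U.
  x = q: opens ∋ x are {q, r}, {q, r, s}, {q, r, t}, {q, r, s, t}; each meets A ∖ {q}, so x IS a limit point.
  x = r: open {q, r} ∋ x has {q, r} ∩ (A ∖ {r}) = ∅, so x is NOT a limit point.
  x = s: opens ∋ x are {q, r, s}, {q, r, s, t}; each meets A ∖ {s}, so x IS a limit point.
  x = t: opens ∋ x are {q, r, t}, {q, r, s, t}; each meets A ∖ {t}, so x IS a limit point.
Collecting: A' = {q, s, t}.


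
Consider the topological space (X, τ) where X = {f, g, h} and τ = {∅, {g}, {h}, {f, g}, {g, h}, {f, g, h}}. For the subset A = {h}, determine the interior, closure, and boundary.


int(A) = {h}, cl(A) = {h}, ∂A = ∅.

Closed sets in (X, τ) are complements of opens:
  closed(X, τ) = {∅, {f}, {h}, {f, g}, {f, h}, {f, g, h}}.
int(A) = ⋃ {U ∈ τ : U ⊆ A}. Opens contained in A: ∅, {h}.
Taking the union of these: int(A) = {h}.
cl(A) = ⋂ {C closed : A ⊆ C}. Closed sets containing A: {h}, {f, h}, {f, g, h}.
Intersecting these: cl(A) = {h}.
∂A = cl(A) ∖ int(A) = {h} ∖ {h} = ∅.


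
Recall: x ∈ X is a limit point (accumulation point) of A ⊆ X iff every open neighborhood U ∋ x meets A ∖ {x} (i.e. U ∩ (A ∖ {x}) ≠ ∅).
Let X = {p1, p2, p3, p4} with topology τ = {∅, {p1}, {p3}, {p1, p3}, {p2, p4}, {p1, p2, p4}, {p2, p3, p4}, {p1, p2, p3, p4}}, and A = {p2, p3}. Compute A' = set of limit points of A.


A' = {p4}

For each x ∈ X, list the open sets U ∈ τ with x ∈ U, then check whether U ∩ (A ∖ {x}) ≠ ∅ for every such U.
  x = p1: open {p1} ∋ x has {p1} ∩ (A ∖ {p1}) = ∅, so x is NOT a limit point.
  x = p2: open {p2, p4} ∋ x has {p2, p4} ∩ (A ∖ {p2}) = ∅, so x is NOT a limit point.
  x = p3: open {p3} ∋ x has {p3} ∩ (A ∖ {p3}) = ∅, so x is NOT a limit point.
  x = p4: opens ∋ x are {p2, p4}, {p1, p2, p4}, {p2, p3, p4}, {p1, p2, p3, p4}; each meets A ∖ {p4}, so x IS a limit point.
Collecting: A' = {p4}.


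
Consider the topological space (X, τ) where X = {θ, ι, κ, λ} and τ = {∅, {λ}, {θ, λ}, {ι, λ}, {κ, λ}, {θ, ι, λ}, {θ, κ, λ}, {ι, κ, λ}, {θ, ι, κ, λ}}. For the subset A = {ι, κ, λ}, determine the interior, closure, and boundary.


int(A) = {ι, κ, λ}, cl(A) = {θ, ι, κ, λ}, ∂A = {θ}.

Closed sets in (X, τ) are complements of opens:
  closed(X, τ) = {∅, {θ}, {ι}, {κ}, {θ, ι}, {θ, κ}, {ι, κ}, {θ, ι, κ}, {θ, ι, κ, λ}}.
int(A) = ⋃ {U ∈ τ : U ⊆ A}. Opens contained in A: ∅, {λ}, {ι, λ}, {κ, λ}, {ι, κ, λ}.
Taking the union of these: int(A) = {ι, κ, λ}.
cl(A) = ⋂ {C closed : A ⊆ C}. Closed sets containing A: {θ, ι, κ, λ}.
Intersecting these: cl(A) = {θ, ι, κ, λ}.
∂A = cl(A) ∖ int(A) = {θ, ι, κ, λ} ∖ {ι, κ, λ} = {θ}.


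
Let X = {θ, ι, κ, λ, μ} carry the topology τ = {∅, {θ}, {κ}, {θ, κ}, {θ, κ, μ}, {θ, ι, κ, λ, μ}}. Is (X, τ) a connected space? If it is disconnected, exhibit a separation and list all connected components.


(X, τ) is connected.

Find clopen sets (U ∈ τ with X ∖ U ∈ τ):
  U = ∅, X ∖ U = {θ, ι, κ, λ, μ} — both open, so U is clopen.
  U = {θ, ι, κ, λ, μ}, X ∖ U = ∅ — both open, so U is clopen.
Only trivial clopens (∅ and X) exist, so (X, τ) is connected.
Compute connected components by grouping points that agree on all clopens:
  component: {θ, ι, κ, λ, μ}


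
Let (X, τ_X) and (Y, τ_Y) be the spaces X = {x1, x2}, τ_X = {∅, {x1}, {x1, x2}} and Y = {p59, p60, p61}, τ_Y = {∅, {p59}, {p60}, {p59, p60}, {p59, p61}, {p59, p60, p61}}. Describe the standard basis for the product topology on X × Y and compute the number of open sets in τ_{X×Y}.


Basis B = {∅ × ∅, {x1} × {p59}, {x1} × {p60}, {x1} × {p59, p60}, {x1} × {p59, p61}, {x1, x2} × {p59}, {x1, x2} × {p60}, {x1} × {p59, p60, p61}, {x1, x2} × {p59, p60}, {x1, x2} × {p59, p61}, {x1, x2} × {p59, p60, p61}}; |τ_{X×Y}| = 18.

Enumerate products U × V with U ∈ τ_X, V ∈ τ_Y (deduplicated):
  ∅ × ∅ = {} (∅)
  {x1} × {p59} = {(x1,p59)}
  {x1} × {p60} = {(x1,p60)}
  {x1} × {p59, p60} = {(x1,p59), (x1,p60)}
  {x1} × {p59, p61} = {(x1,p59), (x1,p61)}
  {x1, x2} × {p59} = {(x1,p59), (x2,p59)}
  {x1, x2} × {p60} = {(x1,p60), (x2,p60)}
  {x1} × {p59, p60, p61} = {(x1,p59), (x1,p60), (x1,p61)}
  {x1, x2} × {p59, p60} = {(x1,p59), (x1,p60), (x2,p59), (x2,p60)}
  {x1, x2} × {p59, p61} = {(x1,p59), (x1,p61), (x2,p59), (x2,p61)}
  {x1, x2} × {p59, p60, p61} = {(x1,p59), (x1,p60), (x1,p61), (x2,p59), (x2,p60), (x2,p61)}
These 11 distinct sets form the basis B.
Close under arbitrary unions to get τ_{X×Y}; counting gives |τ_{X×Y}| = 18.


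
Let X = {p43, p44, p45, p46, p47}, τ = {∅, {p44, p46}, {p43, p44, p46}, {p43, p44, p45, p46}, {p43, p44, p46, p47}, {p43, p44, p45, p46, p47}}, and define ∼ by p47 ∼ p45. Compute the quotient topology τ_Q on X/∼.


X/∼ = {[p43], [p44], [p45=p47], [p46]}; |τ_Q| = 4.

Equivalence classes: [p43], [p44], [p45=p47], [p46].
Quotient map π: X → X/∼ sends p43 ↦ [p43], p44 ↦ [p44], p45 ↦ [p45=p47], p46 ↦ [p46], p47 ↦ [p45=p47].
For each subset V ⊆ X/∼, compute π^{-1}(V) ⊆ X and check whether π^{-1}(V) ∈ τ. V is open in τ_Q iff π^{-1}(V) ∈ τ.
  V = {}: π^{-1}(V) = ∅ ∈ τ ✓.
  V = {[p43]}: π^{-1}(V) = {p43} ∉ τ ✗.
  V = {[p44]}: π^{-1}(V) = {p44} ∉ τ ✗.
  V = {[p43], [p44]}: π^{-1}(V) = {p43, p44} ∉ τ ✗.
  V = {[p45=p47]}: π^{-1}(V) = {p45, p47} ∉ τ ✗.
  V = {[p43], [p45=p47]}: π^{-1}(V) = {p43, p45, p47} ∉ τ ✗.
  V = {[p44], [p45=p47]}: π^{-1}(V) = {p44, p45, p47} ∉ τ ✗.
  V = {[p43], [p44], [p45=p47]}: π^{-1}(V) = {p43, p44, p45, p47} ∉ τ ✗.
  V = {[p46]}: π^{-1}(V) = {p46} ∉ τ ✗.
  V = {[p43], [p46]}: π^{-1}(V) = {p43, p46} ∉ τ ✗.
  V = {[p44], [p46]}: π^{-1}(V) = {p44, p46} ∈ τ ✓.
  V = {[p43], [p44], [p46]}: π^{-1}(V) = {p43, p44, p46} ∈ τ ✓.
  V = {[p45=p47], [p46]}: π^{-1}(V) = {p45, p46, p47} ∉ τ ✗.
  V = {[p43], [p45=p47], [p46]}: π^{-1}(V) = {p43, p45, p46, p47} ∉ τ ✗.
  V = {[p44], [p45=p47], [p46]}: π^{-1}(V) = {p44, p45, p46, p47} ∉ τ ✗.
  V = {[p43], [p44], [p45=p47], [p46]}: π^{-1}(V) = {p43, p44, p45, p46, p47} ∈ τ ✓.
Open sets in the quotient: τ_Q = {{}, {[p44], [p46]}, {[p43], [p44], [p46]}, {[p43], [p44], [p45=p47], [p46]}} (4 elements).


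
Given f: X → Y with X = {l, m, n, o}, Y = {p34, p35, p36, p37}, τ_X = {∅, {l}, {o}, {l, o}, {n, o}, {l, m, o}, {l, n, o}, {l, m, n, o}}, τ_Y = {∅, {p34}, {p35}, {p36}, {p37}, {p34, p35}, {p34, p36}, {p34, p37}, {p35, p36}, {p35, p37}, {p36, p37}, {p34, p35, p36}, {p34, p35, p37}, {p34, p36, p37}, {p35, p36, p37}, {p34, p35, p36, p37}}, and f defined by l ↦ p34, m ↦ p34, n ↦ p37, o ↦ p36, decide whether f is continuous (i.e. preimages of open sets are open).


f is NOT continuous.

Compute f^{-1}(U) for each U ∈ τ_Y:
  U = ∅: f^{-1}(U) = ∅ ∈ τ_X ✓.
  U = {p34}: f^{-1}(U) = {l, m} ∉ τ_X ✗.
  U = {p35}: f^{-1}(U) = ∅ ∈ τ_X ✓.
  U = {p36}: f^{-1}(U) = {o} ∈ τ_X ✓.
  U = {p37}: f^{-1}(U) = {n} ∉ τ_X ✗.
  U = {p34, p35}: f^{-1}(U) = {l, m} ∉ τ_X ✗.
  U = {p34, p36}: f^{-1}(U) = {l, m, o} ∈ τ_X ✓.
  U = {p34, p37}: f^{-1}(U) = {l, m, n} ∉ τ_X ✗.
  U = {p35, p36}: f^{-1}(U) = {o} ∈ τ_X ✓.
  U = {p35, p37}: f^{-1}(U) = {n} ∉ τ_X ✗.
  U = {p36, p37}: f^{-1}(U) = {n, o} ∈ τ_X ✓.
  U = {p34, p35, p36}: f^{-1}(U) = {l, m, o} ∈ τ_X ✓.
  U = {p34, p35, p37}: f^{-1}(U) = {l, m, n} ∉ τ_X ✗.
  U = {p34, p36, p37}: f^{-1}(U) = {l, m, n, o} ∈ τ_X ✓.
  U = {p35, p36, p37}: f^{-1}(U) = {n, o} ∈ τ_X ✓.
  U = {p34, p35, p36, p37}: f^{-1}(U) = {l, m, n, o} ∈ τ_X ✓.
Found U = {p34} with f^{-1}(U) = {l, m} not in τ_X. Therefore f is NOT continuous.


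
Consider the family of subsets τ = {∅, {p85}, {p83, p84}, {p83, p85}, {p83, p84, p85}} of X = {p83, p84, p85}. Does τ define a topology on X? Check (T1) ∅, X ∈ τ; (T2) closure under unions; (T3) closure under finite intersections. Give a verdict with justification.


τ is NOT a topology on X.

Axiom (T1): ∅ ∈ τ? Yes; X ∈ τ? Yes.
Axiom (T2/T3): check pairwise unions and intersections of members of τ.
Counterexample for (T3): {p83, p84} ∩ {p83, p85} = {p83} ∉ τ. Therefore τ is NOT a topology.


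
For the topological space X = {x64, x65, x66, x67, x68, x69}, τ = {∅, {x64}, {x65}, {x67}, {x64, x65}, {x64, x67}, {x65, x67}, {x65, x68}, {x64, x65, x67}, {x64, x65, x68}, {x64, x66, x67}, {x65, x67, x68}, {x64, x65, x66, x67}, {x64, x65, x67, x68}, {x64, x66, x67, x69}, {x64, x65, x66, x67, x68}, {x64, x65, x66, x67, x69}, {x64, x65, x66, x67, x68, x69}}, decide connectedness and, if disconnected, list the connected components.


(X, τ) is disconnected; components = [{x65, x68}, {x64, x66, x67, x69}].

Find clopen sets (U ∈ τ with X ∖ U ∈ τ):
  U = ∅, X ∖ U = {x64, x65, x66, x67, x68, x69} — both open, so U is clopen.
  U = {x65, x68}, X ∖ U = {x64, x66, x67, x69} — both open, so U is clopen.
  U = {x64, x66, x67, x69}, X ∖ U = {x65, x68} — both open, so U is clopen.
  U = {x64, x65, x66, x67, x68, x69}, X ∖ U = ∅ — both open, so U is clopen.
Nontrivial clopen(s) exist: e.g. {x64, x66, x67, x69}. So (X, τ) is disconnected.
Compute connected components by grouping points that agree on all clopens:
  component: {x65, x68}
  component: {x64, x66, x67, x69}


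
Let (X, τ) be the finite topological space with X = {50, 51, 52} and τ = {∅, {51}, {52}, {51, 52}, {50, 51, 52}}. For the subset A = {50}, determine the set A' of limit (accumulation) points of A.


A' = ∅

For each x ∈ X, list the open sets U ∈ τ with x ∈ U, then check whether U ∩ (A ∖ {x}) ≠ ∅ for every such U.
  x = 50: open {50, 51, 52} ∋ x has {50, 51, 52} ∩ (A ∖ {50}) = ∅, so x is NOT a limit point.
  x = 51: open {51} ∋ x has {51} ∩ (A ∖ {51}) = ∅, so x is NOT a limit point.
  x = 52: open {52} ∋ x has {52} ∩ (A ∖ {52}) = ∅, so x is NOT a limit point.
Collecting: A' = ∅.


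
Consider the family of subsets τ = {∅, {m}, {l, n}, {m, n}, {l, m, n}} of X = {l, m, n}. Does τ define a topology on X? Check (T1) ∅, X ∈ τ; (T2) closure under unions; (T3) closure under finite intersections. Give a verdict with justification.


τ is NOT a topology on X.

Axiom (T1): ∅ ∈ τ? Yes; X ∈ τ? Yes.
Axiom (T2/T3): check pairwise unions and intersections of members of τ.
Counterexample for (T3): {l, n} ∩ {m, n} = {n} ∉ τ. Therefore τ is NOT a topology.


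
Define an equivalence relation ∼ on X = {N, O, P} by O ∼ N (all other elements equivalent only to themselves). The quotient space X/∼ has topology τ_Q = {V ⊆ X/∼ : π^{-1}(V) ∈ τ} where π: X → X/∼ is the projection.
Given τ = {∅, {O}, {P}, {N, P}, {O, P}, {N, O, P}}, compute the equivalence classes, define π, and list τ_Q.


X/∼ = {[N=O], [P]}; |τ_Q| = 3.

Equivalence classes: [N=O], [P].
Quotient map π: X → X/∼ sends N ↦ [N=O], O ↦ [N=O], P ↦ [P].
For each subset V ⊆ X/∼, compute π^{-1}(V) ⊆ X and check whether π^{-1}(V) ∈ τ. V is open in τ_Q iff π^{-1}(V) ∈ τ.
  V = {}: π^{-1}(V) = ∅ ∈ τ ✓.
  V = {[N=O]}: π^{-1}(V) = {N, O} ∉ τ ✗.
  V = {[P]}: π^{-1}(V) = {P} ∈ τ ✓.
  V = {[N=O], [P]}: π^{-1}(V) = {N, O, P} ∈ τ ✓.
Open sets in the quotient: τ_Q = {{}, {[P]}, {[N=O], [P]}} (3 elements).


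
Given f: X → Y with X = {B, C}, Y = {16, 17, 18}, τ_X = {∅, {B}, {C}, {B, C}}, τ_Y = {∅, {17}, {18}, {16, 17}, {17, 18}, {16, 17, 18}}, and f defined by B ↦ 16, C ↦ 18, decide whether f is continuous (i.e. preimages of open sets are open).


f IS continuous.

Compute f^{-1}(U) for each U ∈ τ_Y:
  U = ∅: f^{-1}(U) = ∅ ∈ τ_X ✓.
  U = {17}: f^{-1}(U) = ∅ ∈ τ_X ✓.
  U = {18}: f^{-1}(U) = {C} ∈ τ_X ✓.
  U = {16, 17}: f^{-1}(U) = {B} ∈ τ_X ✓.
  U = {17, 18}: f^{-1}(U) = {C} ∈ τ_X ✓.
  U = {16, 17, 18}: f^{-1}(U) = {B, C} ∈ τ_X ✓.
Every preimage lies in τ_X, so f IS continuous.


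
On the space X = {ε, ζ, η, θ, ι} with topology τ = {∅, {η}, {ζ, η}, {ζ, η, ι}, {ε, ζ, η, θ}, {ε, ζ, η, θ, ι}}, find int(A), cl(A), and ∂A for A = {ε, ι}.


int(A) = ∅, cl(A) = {ε, θ, ι}, ∂A = {ε, θ, ι}.

Closed sets in (X, τ) are complements of opens:
  closed(X, τ) = {∅, {ι}, {ε, θ}, {ε, θ, ι}, {ε, ζ, θ, ι}, {ε, ζ, η, θ, ι}}.
int(A) = ⋃ {U ∈ τ : U ⊆ A}. Opens contained in A: ∅.
Taking the union of these: int(A) = ∅.
cl(A) = ⋂ {C closed : A ⊆ C}. Closed sets containing A: {ε, θ, ι}, {ε, ζ, θ, ι}, {ε, ζ, η, θ, ι}.
Intersecting these: cl(A) = {ε, θ, ι}.
∂A = cl(A) ∖ int(A) = {ε, θ, ι} ∖ ∅ = {ε, θ, ι}.


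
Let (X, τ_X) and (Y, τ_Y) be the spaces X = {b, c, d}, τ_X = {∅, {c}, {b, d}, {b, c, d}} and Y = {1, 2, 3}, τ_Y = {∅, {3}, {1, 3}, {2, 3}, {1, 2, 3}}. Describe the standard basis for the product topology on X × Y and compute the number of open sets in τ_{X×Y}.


Basis B = {∅ × ∅, {c} × {3}, {b, d} × {3}, {c} × {1, 3}, {c} × {2, 3}, {b, c, d} × {3}, {c} × {1, 2, 3}, {b, d} × {1, 3}, {b, d} × {2, 3}, {b, d} × {1, 2, 3}, {b, c, d} × {1, 3}, {b, c, d} × {2, 3}, {b, c, d} × {1, 2, 3}}; |τ_{X×Y}| = 25.

Enumerate products U × V with U ∈ τ_X, V ∈ τ_Y (deduplicated):
  ∅ × ∅ = {} (∅)
  {c} × {3} = {(c,3)}
  {b, d} × {3} = {(b,3), (d,3)}
  {c} × {1, 3} = {(c,1), (c,3)}
  {c} × {2, 3} = {(c,2), (c,3)}
  {b, c, d} × {3} = {(b,3), (c,3), (d,3)}
  {c} × {1, 2, 3} = {(c,1), (c,2), (c,3)}
  {b, d} × {1, 3} = {(b,1), (b,3), (d,1), (d,3)}
  {b, d} × {2, 3} = {(b,2), (b,3), (d,2), (d,3)}
  {b, d} × {1, 2, 3} = {(b,1), (b,2), (b,3), (d,1), (d,2), (d,3)}
  {b, c, d} × {1, 3} = {(b,1), (b,3), (c,1), (c,3), (d,1), (d,3)}
  {b, c, d} × {2, 3} = {(b,2), (b,3), (c,2), (c,3), (d,2), (d,3)}
  {b, c, d} × {1, 2, 3} = {(b,1), (b,2), (b,3), (c,1), (c,2), (c,3), (d,1), (d,2), (d,3)}
These 13 distinct sets form the basis B.
Close under arbitrary unions to get τ_{X×Y}; counting gives |τ_{X×Y}| = 25.


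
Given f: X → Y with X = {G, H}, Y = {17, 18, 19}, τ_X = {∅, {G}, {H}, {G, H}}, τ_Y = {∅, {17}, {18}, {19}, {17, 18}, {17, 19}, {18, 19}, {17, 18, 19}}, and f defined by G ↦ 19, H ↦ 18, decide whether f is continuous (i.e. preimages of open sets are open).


f IS continuous.

Compute f^{-1}(U) for each U ∈ τ_Y:
  U = ∅: f^{-1}(U) = ∅ ∈ τ_X ✓.
  U = {17}: f^{-1}(U) = ∅ ∈ τ_X ✓.
  U = {18}: f^{-1}(U) = {H} ∈ τ_X ✓.
  U = {19}: f^{-1}(U) = {G} ∈ τ_X ✓.
  U = {17, 18}: f^{-1}(U) = {H} ∈ τ_X ✓.
  U = {17, 19}: f^{-1}(U) = {G} ∈ τ_X ✓.
  U = {18, 19}: f^{-1}(U) = {G, H} ∈ τ_X ✓.
  U = {17, 18, 19}: f^{-1}(U) = {G, H} ∈ τ_X ✓.
Every preimage lies in τ_X, so f IS continuous.


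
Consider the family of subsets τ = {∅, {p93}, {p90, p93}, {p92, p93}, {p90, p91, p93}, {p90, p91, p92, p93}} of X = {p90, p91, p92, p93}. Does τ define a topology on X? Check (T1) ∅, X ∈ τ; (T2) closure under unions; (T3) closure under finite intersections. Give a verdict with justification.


τ is NOT a topology on X.

Axiom (T1): ∅ ∈ τ? Yes; X ∈ τ? Yes.
Axiom (T2/T3): check pairwise unions and intersections of members of τ.
Counterexample for (T2): {p90, p93} ∪ {p92, p93} = {p90, p92, p93} ∉ τ. Therefore τ is NOT a topology.


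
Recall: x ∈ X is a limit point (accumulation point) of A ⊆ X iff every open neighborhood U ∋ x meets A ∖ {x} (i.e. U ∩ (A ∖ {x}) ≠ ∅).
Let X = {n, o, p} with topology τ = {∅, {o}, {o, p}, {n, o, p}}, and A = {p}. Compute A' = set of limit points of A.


A' = {n}

For each x ∈ X, list the open sets U ∈ τ with x ∈ U, then check whether U ∩ (A ∖ {x}) ≠ ∅ for every such U.
  x = n: opens ∋ x are {n, o, p}; each meets A ∖ {n}, so x IS a limit point.
  x = o: open {o} ∋ x has {o} ∩ (A ∖ {o}) = ∅, so x is NOT a limit point.
  x = p: open {o, p} ∋ x has {o, p} ∩ (A ∖ {p}) = ∅, so x is NOT a limit point.
Collecting: A' = {n}.


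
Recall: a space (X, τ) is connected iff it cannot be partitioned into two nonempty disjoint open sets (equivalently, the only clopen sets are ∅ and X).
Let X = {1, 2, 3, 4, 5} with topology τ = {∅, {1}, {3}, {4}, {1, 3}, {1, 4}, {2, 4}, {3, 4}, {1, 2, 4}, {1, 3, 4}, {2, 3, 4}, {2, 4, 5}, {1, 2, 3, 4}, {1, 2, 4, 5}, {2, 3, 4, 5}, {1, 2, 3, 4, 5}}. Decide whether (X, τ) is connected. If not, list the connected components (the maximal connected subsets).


(X, τ) is disconnected; components = [{1}, {3}, {2, 4, 5}].

Find clopen sets (U ∈ τ with X ∖ U ∈ τ):
  U = ∅, X ∖ U = {1, 2, 3, 4, 5} — both open, so U is clopen.
  U = {1}, X ∖ U = {2, 3, 4, 5} — both open, so U is clopen.
  U = {3}, X ∖ U = {1, 2, 4, 5} — both open, so U is clopen.
  U = {1, 3}, X ∖ U = {2, 4, 5} — both open, so U is clopen.
  U = {2, 4, 5}, X ∖ U = {1, 3} — both open, so U is clopen.
  U = {1, 2, 4, 5}, X ∖ U = {3} — both open, so U is clopen.
  U = {2, 3, 4, 5}, X ∖ U = {1} — both open, so U is clopen.
  U = {1, 2, 3, 4, 5}, X ∖ U = ∅ — both open, so U is clopen.
Nontrivial clopen(s) exist: e.g. {2, 4, 5}. So (X, τ) is disconnected.
Compute connected components by grouping points that agree on all clopens:
  component: {1}
  component: {3}
  component: {2, 4, 5}


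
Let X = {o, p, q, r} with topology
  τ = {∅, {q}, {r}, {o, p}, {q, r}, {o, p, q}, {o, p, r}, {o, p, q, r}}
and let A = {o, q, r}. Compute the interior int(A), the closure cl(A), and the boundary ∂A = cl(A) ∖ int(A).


int(A) = {q, r}, cl(A) = {o, p, q, r}, ∂A = {o, p}.

Closed sets in (X, τ) are complements of opens:
  closed(X, τ) = {∅, {q}, {r}, {o, p}, {q, r}, {o, p, q}, {o, p, r}, {o, p, q, r}}.
int(A) = ⋃ {U ∈ τ : U ⊆ A}. Opens contained in A: ∅, {q}, {r}, {q, r}.
Taking the union of these: int(A) = {q, r}.
cl(A) = ⋂ {C closed : A ⊆ C}. Closed sets containing A: {o, p, q, r}.
Intersecting these: cl(A) = {o, p, q, r}.
∂A = cl(A) ∖ int(A) = {o, p, q, r} ∖ {q, r} = {o, p}.


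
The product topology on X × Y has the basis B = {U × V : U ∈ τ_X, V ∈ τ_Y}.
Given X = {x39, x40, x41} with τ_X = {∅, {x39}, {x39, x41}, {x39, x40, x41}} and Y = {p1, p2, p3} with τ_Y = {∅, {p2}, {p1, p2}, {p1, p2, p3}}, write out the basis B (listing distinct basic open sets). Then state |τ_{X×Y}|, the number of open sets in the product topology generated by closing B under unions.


Basis B = {∅ × ∅, {x39} × {p2}, {x39} × {p1, p2}, {x39, x41} × {p2}, {x39} × {p1, p2, p3}, {x39, x40, x41} × {p2}, {x39, x41} × {p1, p2}, {x39, x41} × {p1, p2, p3}, {x39, x40, x41} × {p1, p2}, {x39, x40, x41} × {p1, p2, p3}}; |τ_{X×Y}| = 20.

Enumerate products U × V with U ∈ τ_X, V ∈ τ_Y (deduplicated):
  ∅ × ∅ = {} (∅)
  {x39} × {p2} = {(x39,p2)}
  {x39} × {p1, p2} = {(x39,p1), (x39,p2)}
  {x39, x41} × {p2} = {(x39,p2), (x41,p2)}
  {x39} × {p1, p2, p3} = {(x39,p1), (x39,p2), (x39,p3)}
  {x39, x40, x41} × {p2} = {(x39,p2), (x40,p2), (x41,p2)}
  {x39, x41} × {p1, p2} = {(x39,p1), (x39,p2), (x41,p1), (x41,p2)}
  {x39, x41} × {p1, p2, p3} = {(x39,p1), (x39,p2), (x39,p3), (x41,p1), (x41,p2), (x41,p3)}
  {x39, x40, x41} × {p1, p2} = {(x39,p1), (x39,p2), (x40,p1), (x40,p2), (x41,p1), (x41,p2)}
  {x39, x40, x41} × {p1, p2, p3} = {(x39,p1), (x39,p2), (x39,p3), (x40,p1), (x40,p2), (x40,p3), (x41,p1), (x41,p2), (x41,p3)}
These 10 distinct sets form the basis B.
Close under arbitrary unions to get τ_{X×Y}; counting gives |τ_{X×Y}| = 20.


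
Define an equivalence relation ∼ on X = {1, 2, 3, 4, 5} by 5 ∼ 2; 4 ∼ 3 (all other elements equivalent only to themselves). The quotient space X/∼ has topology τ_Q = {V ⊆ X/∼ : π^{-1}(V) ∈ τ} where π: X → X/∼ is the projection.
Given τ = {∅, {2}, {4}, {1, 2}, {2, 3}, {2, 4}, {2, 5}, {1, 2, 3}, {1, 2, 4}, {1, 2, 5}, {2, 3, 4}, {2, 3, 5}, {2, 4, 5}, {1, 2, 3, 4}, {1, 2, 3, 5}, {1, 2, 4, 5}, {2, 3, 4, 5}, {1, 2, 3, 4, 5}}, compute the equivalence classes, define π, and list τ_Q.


X/∼ = {[1], [2=5], [3=4]}; |τ_Q| = 5.

Equivalence classes: [1], [2=5], [3=4].
Quotient map π: X → X/∼ sends 1 ↦ [1], 2 ↦ [2=5], 3 ↦ [3=4], 4 ↦ [3=4], 5 ↦ [2=5].
For each subset V ⊆ X/∼, compute π^{-1}(V) ⊆ X and check whether π^{-1}(V) ∈ τ. V is open in τ_Q iff π^{-1}(V) ∈ τ.
  V = {}: π^{-1}(V) = ∅ ∈ τ ✓.
  V = {[1]}: π^{-1}(V) = {1} ∉ τ ✗.
  V = {[2=5]}: π^{-1}(V) = {2, 5} ∈ τ ✓.
  V = {[1], [2=5]}: π^{-1}(V) = {1, 2, 5} ∈ τ ✓.
  V = {[3=4]}: π^{-1}(V) = {3, 4} ∉ τ ✗.
  V = {[1], [3=4]}: π^{-1}(V) = {1, 3, 4} ∉ τ ✗.
  V = {[2=5], [3=4]}: π^{-1}(V) = {2, 3, 4, 5} ∈ τ ✓.
  V = {[1], [2=5], [3=4]}: π^{-1}(V) = {1, 2, 3, 4, 5} ∈ τ ✓.
Open sets in the quotient: τ_Q = {{}, {[2=5]}, {[1], [2=5]}, {[2=5], [3=4]}, {[1], [2=5], [3=4]}} (5 elements).


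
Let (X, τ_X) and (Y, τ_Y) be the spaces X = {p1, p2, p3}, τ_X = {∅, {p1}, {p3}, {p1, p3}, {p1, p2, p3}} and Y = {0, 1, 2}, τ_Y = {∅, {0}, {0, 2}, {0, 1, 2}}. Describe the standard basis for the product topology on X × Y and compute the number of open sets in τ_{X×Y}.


Basis B = {∅ × ∅, {p1} × {0}, {p3} × {0}, {p1} × {0, 2}, {p1, p3} × {0}, {p3} × {0, 2}, {p1} × {0, 1, 2}, {p1, p2, p3} × {0}, {p3} × {0, 1, 2}, {p1, p3} × {0, 2}, {p1, p3} × {0, 1, 2}, {p1, p2, p3} × {0, 2}, {p1, p2, p3} × {0, 1, 2}}; |τ_{X×Y}| = 30.

Enumerate products U × V with U ∈ τ_X, V ∈ τ_Y (deduplicated):
  ∅ × ∅ = {} (∅)
  {p1} × {0} = {(p1,0)}
  {p3} × {0} = {(p3,0)}
  {p1} × {0, 2} = {(p1,0), (p1,2)}
  {p1, p3} × {0} = {(p1,0), (p3,0)}
  {p3} × {0, 2} = {(p3,0), (p3,2)}
  {p1} × {0, 1, 2} = {(p1,0), (p1,1), (p1,2)}
  {p1, p2, p3} × {0} = {(p1,0), (p2,0), (p3,0)}
  {p3} × {0, 1, 2} = {(p3,0), (p3,1), (p3,2)}
  {p1, p3} × {0, 2} = {(p1,0), (p1,2), (p3,0), (p3,2)}
  {p1, p3} × {0, 1, 2} = {(p1,0), (p1,1), (p1,2), (p3,0), (p3,1), (p3,2)}
  {p1, p2, p3} × {0, 2} = {(p1,0), (p1,2), (p2,0), (p2,2), (p3,0), (p3,2)}
  {p1, p2, p3} × {0, 1, 2} = {(p1,0), (p1,1), (p1,2), (p2,0), (p2,1), (p2,2), (p3,0), (p3,1), (p3,2)}
These 13 distinct sets form the basis B.
Close under arbitrary unions to get τ_{X×Y}; counting gives |τ_{X×Y}| = 30.


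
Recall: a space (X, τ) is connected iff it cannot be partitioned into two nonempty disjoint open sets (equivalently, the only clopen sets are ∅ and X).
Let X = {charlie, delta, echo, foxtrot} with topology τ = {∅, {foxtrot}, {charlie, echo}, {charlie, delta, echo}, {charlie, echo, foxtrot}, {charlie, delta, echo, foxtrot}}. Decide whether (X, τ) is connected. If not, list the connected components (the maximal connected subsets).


(X, τ) is disconnected; components = [{foxtrot}, {charlie, delta, echo}].

Find clopen sets (U ∈ τ with X ∖ U ∈ τ):
  U = ∅, X ∖ U = {charlie, delta, echo, foxtrot} — both open, so U is clopen.
  U = {foxtrot}, X ∖ U = {charlie, delta, echo} — both open, so U is clopen.
  U = {charlie, delta, echo}, X ∖ U = {foxtrot} — both open, so U is clopen.
  U = {charlie, delta, echo, foxtrot}, X ∖ U = ∅ — both open, so U is clopen.
Nontrivial clopen(s) exist: e.g. {charlie, delta, echo}. So (X, τ) is disconnected.
Compute connected components by grouping points that agree on all clopens:
  component: {foxtrot}
  component: {charlie, delta, echo}


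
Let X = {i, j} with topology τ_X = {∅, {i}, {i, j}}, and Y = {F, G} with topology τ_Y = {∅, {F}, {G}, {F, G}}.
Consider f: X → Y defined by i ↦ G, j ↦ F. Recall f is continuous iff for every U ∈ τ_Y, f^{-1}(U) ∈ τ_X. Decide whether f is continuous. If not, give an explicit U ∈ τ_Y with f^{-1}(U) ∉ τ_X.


f is NOT continuous.

Compute f^{-1}(U) for each U ∈ τ_Y:
  U = ∅: f^{-1}(U) = ∅ ∈ τ_X ✓.
  U = {F}: f^{-1}(U) = {j} ∉ τ_X ✗.
  U = {G}: f^{-1}(U) = {i} ∈ τ_X ✓.
  U = {F, G}: f^{-1}(U) = {i, j} ∈ τ_X ✓.
Found U = {F} with f^{-1}(U) = {j} not in τ_X. Therefore f is NOT continuous.


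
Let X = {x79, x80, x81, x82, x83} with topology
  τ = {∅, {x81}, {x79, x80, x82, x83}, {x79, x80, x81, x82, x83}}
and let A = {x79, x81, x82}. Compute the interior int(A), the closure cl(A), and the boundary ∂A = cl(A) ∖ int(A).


int(A) = {x81}, cl(A) = {x79, x80, x81, x82, x83}, ∂A = {x79, x80, x82, x83}.

Closed sets in (X, τ) are complements of opens:
  closed(X, τ) = {∅, {x81}, {x79, x80, x82, x83}, {x79, x80, x81, x82, x83}}.
int(A) = ⋃ {U ∈ τ : U ⊆ A}. Opens contained in A: ∅, {x81}.
Taking the union of these: int(A) = {x81}.
cl(A) = ⋂ {C closed : A ⊆ C}. Closed sets containing A: {x79, x80, x81, x82, x83}.
Intersecting these: cl(A) = {x79, x80, x81, x82, x83}.
∂A = cl(A) ∖ int(A) = {x79, x80, x81, x82, x83} ∖ {x81} = {x79, x80, x82, x83}.


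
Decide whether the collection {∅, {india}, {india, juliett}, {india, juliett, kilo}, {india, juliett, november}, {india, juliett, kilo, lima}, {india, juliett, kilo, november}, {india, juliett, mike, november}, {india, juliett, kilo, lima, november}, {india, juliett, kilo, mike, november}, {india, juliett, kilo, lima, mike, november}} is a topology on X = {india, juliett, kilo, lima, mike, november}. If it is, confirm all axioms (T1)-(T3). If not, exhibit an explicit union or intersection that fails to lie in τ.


τ IS a topology on X.

Axiom (T1): ∅ ∈ τ? Yes; X ∈ τ? Yes.
Axiom (T2/T3): check pairwise unions and intersections of members of τ.
All pairwise intersections and unions checked — each lies in τ. Therefore τ satisfies (T1), (T2), (T3): it IS a topology on X.


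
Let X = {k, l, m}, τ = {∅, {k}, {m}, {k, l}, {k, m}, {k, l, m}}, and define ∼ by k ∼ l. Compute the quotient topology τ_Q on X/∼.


X/∼ = {[k=l], [m]}; |τ_Q| = 4.

Equivalence classes: [k=l], [m].
Quotient map π: X → X/∼ sends k ↦ [k=l], l ↦ [k=l], m ↦ [m].
For each subset V ⊆ X/∼, compute π^{-1}(V) ⊆ X and check whether π^{-1}(V) ∈ τ. V is open in τ_Q iff π^{-1}(V) ∈ τ.
  V = {}: π^{-1}(V) = ∅ ∈ τ ✓.
  V = {[k=l]}: π^{-1}(V) = {k, l} ∈ τ ✓.
  V = {[m]}: π^{-1}(V) = {m} ∈ τ ✓.
  V = {[k=l], [m]}: π^{-1}(V) = {k, l, m} ∈ τ ✓.
Open sets in the quotient: τ_Q = {{}, {[k=l]}, {[m]}, {[k=l], [m]}} (4 elements).


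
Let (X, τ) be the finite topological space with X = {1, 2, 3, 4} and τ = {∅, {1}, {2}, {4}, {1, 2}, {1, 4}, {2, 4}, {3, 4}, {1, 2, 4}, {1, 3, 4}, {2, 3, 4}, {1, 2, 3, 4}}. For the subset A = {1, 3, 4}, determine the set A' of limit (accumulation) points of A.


A' = {3}

For each x ∈ X, list the open sets U ∈ τ with x ∈ U, then check whether U ∩ (A ∖ {x}) ≠ ∅ for every such U.
  x = 1: open {1} ∋ x has {1} ∩ (A ∖ {1}) = ∅, so x is NOT a limit point.
  x = 2: open {2} ∋ x has {2} ∩ (A ∖ {2}) = ∅, so x is NOT a limit point.
  x = 3: opens ∋ x are {3, 4}, {1, 3, 4}, {2, 3, 4}, {1, 2, 3, 4}; each meets A ∖ {3}, so x IS a limit point.
  x = 4: open {4} ∋ x has {4} ∩ (A ∖ {4}) = ∅, so x is NOT a limit point.
Collecting: A' = {3}.


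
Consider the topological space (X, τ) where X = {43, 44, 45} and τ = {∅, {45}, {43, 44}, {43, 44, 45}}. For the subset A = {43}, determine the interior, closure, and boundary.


int(A) = ∅, cl(A) = {43, 44}, ∂A = {43, 44}.

Closed sets in (X, τ) are complements of opens:
  closed(X, τ) = {∅, {45}, {43, 44}, {43, 44, 45}}.
int(A) = ⋃ {U ∈ τ : U ⊆ A}. Opens contained in A: ∅.
Taking the union of these: int(A) = ∅.
cl(A) = ⋂ {C closed : A ⊆ C}. Closed sets containing A: {43, 44}, {43, 44, 45}.
Intersecting these: cl(A) = {43, 44}.
∂A = cl(A) ∖ int(A) = {43, 44} ∖ ∅ = {43, 44}.


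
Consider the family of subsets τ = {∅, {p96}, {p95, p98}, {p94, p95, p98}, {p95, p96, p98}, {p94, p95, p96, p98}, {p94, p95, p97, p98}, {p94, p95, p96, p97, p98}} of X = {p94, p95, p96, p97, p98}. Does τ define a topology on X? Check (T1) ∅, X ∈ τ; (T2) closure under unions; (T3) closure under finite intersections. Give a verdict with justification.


τ IS a topology on X.

Axiom (T1): ∅ ∈ τ? Yes; X ∈ τ? Yes.
Axiom (T2/T3): check pairwise unions and intersections of members of τ.
All pairwise intersections and unions checked — each lies in τ. Therefore τ satisfies (T1), (T2), (T3): it IS a topology on X.


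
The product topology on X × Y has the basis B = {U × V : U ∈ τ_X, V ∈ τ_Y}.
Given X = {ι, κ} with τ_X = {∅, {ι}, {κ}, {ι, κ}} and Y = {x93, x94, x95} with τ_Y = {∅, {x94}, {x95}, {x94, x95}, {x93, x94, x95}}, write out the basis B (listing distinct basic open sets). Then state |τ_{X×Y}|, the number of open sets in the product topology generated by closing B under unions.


Basis B = {∅ × ∅, {ι} × {x94}, {ι} × {x95}, {κ} × {x94}, {κ} × {x95}, {ι} × {x94, x95}, {ι, κ} × {x94}, {ι, κ} × {x95}, {κ} × {x94, x95}, {ι} × {x93, x94, x95}, {κ} × {x93, x94, x95}, {ι, κ} × {x94, x95}, {ι, κ} × {x93, x94, x95}}; |τ_{X×Y}| = 25.

Enumerate products U × V with U ∈ τ_X, V ∈ τ_Y (deduplicated):
  ∅ × ∅ = {} (∅)
  {ι} × {x94} = {(ι,x94)}
  {ι} × {x95} = {(ι,x95)}
  {κ} × {x94} = {(κ,x94)}
  {κ} × {x95} = {(κ,x95)}
  {ι} × {x94, x95} = {(ι,x94), (ι,x95)}
  {ι, κ} × {x94} = {(ι,x94), (κ,x94)}
  {ι, κ} × {x95} = {(ι,x95), (κ,x95)}
  {κ} × {x94, x95} = {(κ,x94), (κ,x95)}
  {ι} × {x93, x94, x95} = {(ι,x93), (ι,x94), (ι,x95)}
  {κ} × {x93, x94, x95} = {(κ,x93), (κ,x94), (κ,x95)}
  {ι, κ} × {x94, x95} = {(ι,x94), (ι,x95), (κ,x94), (κ,x95)}
  {ι, κ} × {x93, x94, x95} = {(ι,x93), (ι,x94), (ι,x95), (κ,x93), (κ,x94), (κ,x95)}
These 13 distinct sets form the basis B.
Close under arbitrary unions to get τ_{X×Y}; counting gives |τ_{X×Y}| = 25.


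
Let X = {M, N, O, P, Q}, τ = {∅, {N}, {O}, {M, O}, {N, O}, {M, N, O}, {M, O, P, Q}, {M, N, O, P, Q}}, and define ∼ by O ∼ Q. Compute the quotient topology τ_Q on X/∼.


X/∼ = {[M], [N], [O=Q], [P]}; |τ_Q| = 4.

Equivalence classes: [M], [N], [O=Q], [P].
Quotient map π: X → X/∼ sends M ↦ [M], N ↦ [N], O ↦ [O=Q], P ↦ [P], Q ↦ [O=Q].
For each subset V ⊆ X/∼, compute π^{-1}(V) ⊆ X and check whether π^{-1}(V) ∈ τ. V is open in τ_Q iff π^{-1}(V) ∈ τ.
  V = {}: π^{-1}(V) = ∅ ∈ τ ✓.
  V = {[M]}: π^{-1}(V) = {M} ∉ τ ✗.
  V = {[N]}: π^{-1}(V) = {N} ∈ τ ✓.
  V = {[M], [N]}: π^{-1}(V) = {M, N} ∉ τ ✗.
  V = {[O=Q]}: π^{-1}(V) = {O, Q} ∉ τ ✗.
  V = {[M], [O=Q]}: π^{-1}(V) = {M, O, Q} ∉ τ ✗.
  V = {[N], [O=Q]}: π^{-1}(V) = {N, O, Q} ∉ τ ✗.
  V = {[M], [N], [O=Q]}: π^{-1}(V) = {M, N, O, Q} ∉ τ ✗.
  V = {[P]}: π^{-1}(V) = {P} ∉ τ ✗.
  V = {[M], [P]}: π^{-1}(V) = {M, P} ∉ τ ✗.
  V = {[N], [P]}: π^{-1}(V) = {N, P} ∉ τ ✗.
  V = {[M], [N], [P]}: π^{-1}(V) = {M, N, P} ∉ τ ✗.
  V = {[O=Q], [P]}: π^{-1}(V) = {O, P, Q} ∉ τ ✗.
  V = {[M], [O=Q], [P]}: π^{-1}(V) = {M, O, P, Q} ∈ τ ✓.
  V = {[N], [O=Q], [P]}: π^{-1}(V) = {N, O, P, Q} ∉ τ ✗.
  V = {[M], [N], [O=Q], [P]}: π^{-1}(V) = {M, N, O, P, Q} ∈ τ ✓.
Open sets in the quotient: τ_Q = {{}, {[N]}, {[M], [O=Q], [P]}, {[M], [N], [O=Q], [P]}} (4 elements).


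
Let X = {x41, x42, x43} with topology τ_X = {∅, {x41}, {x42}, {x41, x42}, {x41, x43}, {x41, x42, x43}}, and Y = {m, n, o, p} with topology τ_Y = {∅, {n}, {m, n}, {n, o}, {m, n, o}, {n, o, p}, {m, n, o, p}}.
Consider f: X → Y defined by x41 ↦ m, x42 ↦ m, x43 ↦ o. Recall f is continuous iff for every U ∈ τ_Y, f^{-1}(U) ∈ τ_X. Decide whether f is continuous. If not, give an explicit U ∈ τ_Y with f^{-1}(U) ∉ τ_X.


f is NOT continuous.

Compute f^{-1}(U) for each U ∈ τ_Y:
  U = ∅: f^{-1}(U) = ∅ ∈ τ_X ✓.
  U = {n}: f^{-1}(U) = ∅ ∈ τ_X ✓.
  U = {m, n}: f^{-1}(U) = {x41, x42} ∈ τ_X ✓.
  U = {n, o}: f^{-1}(U) = {x43} ∉ τ_X ✗.
  U = {m, n, o}: f^{-1}(U) = {x41, x42, x43} ∈ τ_X ✓.
  U = {n, o, p}: f^{-1}(U) = {x43} ∉ τ_X ✗.
  U = {m, n, o, p}: f^{-1}(U) = {x41, x42, x43} ∈ τ_X ✓.
Found U = {n, o} with f^{-1}(U) = {x43} not in τ_X. Therefore f is NOT continuous.


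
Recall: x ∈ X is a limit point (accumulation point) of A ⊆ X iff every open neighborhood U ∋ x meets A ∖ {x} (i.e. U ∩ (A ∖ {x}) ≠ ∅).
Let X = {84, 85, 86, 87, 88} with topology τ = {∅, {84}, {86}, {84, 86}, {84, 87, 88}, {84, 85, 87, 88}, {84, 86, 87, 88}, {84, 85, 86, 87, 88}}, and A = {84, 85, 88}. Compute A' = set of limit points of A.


A' = {85, 87, 88}

For each x ∈ X, list the open sets U ∈ τ with x ∈ U, then check whether U ∩ (A ∖ {x}) ≠ ∅ for every such U.
  x = 84: open {84} ∋ x has {84} ∩ (A ∖ {84}) = ∅, so x is NOT a limit point.
  x = 85: opens ∋ x are {84, 85, 87, 88}, {84, 85, 86, 87, 88}; each meets A ∖ {85}, so x IS a limit point.
  x = 86: open {86} ∋ x has {86} ∩ (A ∖ {86}) = ∅, so x is NOT a limit point.
  x = 87: opens ∋ x are {84, 87, 88}, {84, 85, 87, 88}, {84, 86, 87, 88}, {84, 85, 86, 87, 88}; each meets A ∖ {87}, so x IS a limit point.
  x = 88: opens ∋ x are {84, 87, 88}, {84, 85, 87, 88}, {84, 86, 87, 88}, {84, 85, 86, 87, 88}; each meets A ∖ {88}, so x IS a limit point.
Collecting: A' = {85, 87, 88}.


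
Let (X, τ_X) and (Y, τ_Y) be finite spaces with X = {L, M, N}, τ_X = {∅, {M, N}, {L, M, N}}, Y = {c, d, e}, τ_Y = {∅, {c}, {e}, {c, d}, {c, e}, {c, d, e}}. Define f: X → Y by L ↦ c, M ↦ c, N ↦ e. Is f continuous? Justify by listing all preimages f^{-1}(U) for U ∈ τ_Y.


f is NOT continuous.

Compute f^{-1}(U) for each U ∈ τ_Y:
  U = ∅: f^{-1}(U) = ∅ ∈ τ_X ✓.
  U = {c}: f^{-1}(U) = {L, M} ∉ τ_X ✗.
  U = {e}: f^{-1}(U) = {N} ∉ τ_X ✗.
  U = {c, d}: f^{-1}(U) = {L, M} ∉ τ_X ✗.
  U = {c, e}: f^{-1}(U) = {L, M, N} ∈ τ_X ✓.
  U = {c, d, e}: f^{-1}(U) = {L, M, N} ∈ τ_X ✓.
Found U = {c} with f^{-1}(U) = {L, M} not in τ_X. Therefore f is NOT continuous.
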